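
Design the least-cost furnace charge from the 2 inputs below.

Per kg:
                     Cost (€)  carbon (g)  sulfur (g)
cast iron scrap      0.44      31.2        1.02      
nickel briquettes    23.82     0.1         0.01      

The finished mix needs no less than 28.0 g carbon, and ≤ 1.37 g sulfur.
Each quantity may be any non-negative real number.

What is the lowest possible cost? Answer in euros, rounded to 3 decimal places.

This is a linear program. Let x1 = kg of cast iron scrap, x2 = kg of nickel briquettes.
Minimise 0.44x1 + 23.82x2 s.t.:
  31.2x1 + 0.1x2 ≥ 28   (carbon)
  1.02x1 + 0.01x2 ≤ 1.37   (sulfur)
  x1, x2 ≥ 0.
The minimum-cost mix takes nothing from nickel briquettes — only cast iron scrap. There the carbon constraint is tight.
That vertex is x1 = 0.8974.
Hence cost = 0.44·0.8974 = €0.39486.

€0.395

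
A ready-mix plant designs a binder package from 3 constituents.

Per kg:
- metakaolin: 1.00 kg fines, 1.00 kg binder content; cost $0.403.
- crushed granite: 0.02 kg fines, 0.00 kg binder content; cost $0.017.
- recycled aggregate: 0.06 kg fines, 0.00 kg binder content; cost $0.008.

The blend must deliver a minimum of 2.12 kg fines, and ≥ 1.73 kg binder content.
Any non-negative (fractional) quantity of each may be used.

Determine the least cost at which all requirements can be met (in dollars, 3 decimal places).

$0.749

Set it up as a linear program. Let x1 = kg of metakaolin, x2 = kg of crushed granite, x3 = kg of recycled aggregate.
min 0.403x1 + 0.017x2 + 0.008x3 with:
  1x1 + 0.02x2 + 0.06x3 ≥ 2.12   (fines)
  1x1 ≥ 1.73   (binder content)
  x1, x2, x3 ≥ 0.
The optimal basis is {metakaolin, recycled aggregate}; crushed granite drops out. There the fines and binder content constraints are tight.
Optimal quantities: metakaolin = 1.73 kg, recycled aggregate = 6.5 kg.
Hence cost = 0.403·1.73 + 0.008·6.5 = $0.74919.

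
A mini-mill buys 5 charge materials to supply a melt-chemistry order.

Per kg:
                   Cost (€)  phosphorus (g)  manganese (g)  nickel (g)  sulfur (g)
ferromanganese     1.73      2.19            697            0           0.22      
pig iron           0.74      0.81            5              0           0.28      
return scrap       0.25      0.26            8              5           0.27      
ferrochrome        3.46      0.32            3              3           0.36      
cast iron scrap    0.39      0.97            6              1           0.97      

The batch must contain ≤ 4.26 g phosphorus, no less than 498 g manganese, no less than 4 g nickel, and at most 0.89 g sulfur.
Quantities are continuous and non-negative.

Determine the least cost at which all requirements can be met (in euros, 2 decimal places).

Set it up as a linear program. Let x1 = kg of ferromanganese, x2 = kg of pig iron, x3 = kg of return scrap, x4 = kg of ferrochrome, x5 = kg of cast iron scrap.
min 1.73x1 + 0.74x2 + 0.25x3 + 3.46x4 + 0.39x5 with:
  2.19x1 + 0.81x2 + 0.26x3 + 0.32x4 + 0.97x5 ≤ 4.26   (phosphorus)
  697x1 + 5x2 + 8x3 + 3x4 + 6x5 ≥ 498   (manganese)
  5x3 + 3x4 + 1x5 ≥ 4   (nickel)
  0.22x1 + 0.28x2 + 0.27x3 + 0.36x4 + 0.97x5 ≤ 0.89   (sulfur)
  x1, x2, x3, x4, x5 ≥ 0.
At the optimum only ferromanganese, return scrap are positive (pig iron, ferrochrome, cast iron scrap = 0). Binding constraints: manganese and nickel.
Optimal quantities: ferromanganese = 0.7053 kg, return scrap = 0.8 kg.
Objective = 1.73·0.7053 + 0.25·0.8 = 1.4202.

€1.42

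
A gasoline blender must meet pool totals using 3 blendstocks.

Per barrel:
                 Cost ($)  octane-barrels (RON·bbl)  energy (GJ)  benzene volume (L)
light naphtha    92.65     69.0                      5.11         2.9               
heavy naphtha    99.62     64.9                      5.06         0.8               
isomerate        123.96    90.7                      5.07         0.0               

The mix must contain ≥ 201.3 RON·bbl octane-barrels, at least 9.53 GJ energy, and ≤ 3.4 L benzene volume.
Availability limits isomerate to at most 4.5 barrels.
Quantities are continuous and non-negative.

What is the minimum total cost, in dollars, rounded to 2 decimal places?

Treat it as an LP. Let x1 = barrels of light naphtha, x2 = barrels of heavy naphtha, x3 = barrels of isomerate.
Minimise 92.65x1 + 99.62x2 + 123.96x3 with:
  69x1 + 64.9x2 + 90.7x3 ≥ 201.3   (octane-barrels)
  5.11x1 + 5.06x2 + 5.07x3 ≥ 9.53   (energy)
  2.9x1 + 0.8x2 ≤ 3.4   (benzene volume)
  x3 ≤ 4.5
  x1, x2, x3 ≥ 0.
The cheapest feasible vertex uses only light naphtha, isomerate; heavy naphtha is not used. There the octane-barrels and benzene volume constraints are tight.
Solving gives x1 = 1.1724, x3 = 1.3275.
Cost = 92.65·1.1724 + 123.96·1.3275 = 273.1798.

$273.18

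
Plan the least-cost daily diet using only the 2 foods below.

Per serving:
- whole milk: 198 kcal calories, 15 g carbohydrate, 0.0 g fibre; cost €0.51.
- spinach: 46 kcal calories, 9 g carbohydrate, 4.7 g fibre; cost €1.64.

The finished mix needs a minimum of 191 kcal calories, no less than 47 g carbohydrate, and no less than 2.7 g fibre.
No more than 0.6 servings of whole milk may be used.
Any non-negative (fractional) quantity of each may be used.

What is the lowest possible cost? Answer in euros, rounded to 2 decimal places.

€7.23

This is a linear program. Let x1 = servings of whole milk, x2 = servings of spinach.
min 0.51x1 + 1.64x2 with:
  198x1 + 46x2 ≥ 191   (calories)
  15x1 + 9x2 ≥ 47   (carbohydrate)
  4.7x2 ≥ 2.7   (fibre)
  x1 ≤ 0.6
  x1, x2 ≥ 0.
Both inputs are positive at the optimum. Binding constraints: carbohydrate and the whole milk cap.
So whole milk = 0.6 servings, spinach = 4.222 servings.
Hence cost = 0.51·0.6 + 1.64·4.222 = €7.2301.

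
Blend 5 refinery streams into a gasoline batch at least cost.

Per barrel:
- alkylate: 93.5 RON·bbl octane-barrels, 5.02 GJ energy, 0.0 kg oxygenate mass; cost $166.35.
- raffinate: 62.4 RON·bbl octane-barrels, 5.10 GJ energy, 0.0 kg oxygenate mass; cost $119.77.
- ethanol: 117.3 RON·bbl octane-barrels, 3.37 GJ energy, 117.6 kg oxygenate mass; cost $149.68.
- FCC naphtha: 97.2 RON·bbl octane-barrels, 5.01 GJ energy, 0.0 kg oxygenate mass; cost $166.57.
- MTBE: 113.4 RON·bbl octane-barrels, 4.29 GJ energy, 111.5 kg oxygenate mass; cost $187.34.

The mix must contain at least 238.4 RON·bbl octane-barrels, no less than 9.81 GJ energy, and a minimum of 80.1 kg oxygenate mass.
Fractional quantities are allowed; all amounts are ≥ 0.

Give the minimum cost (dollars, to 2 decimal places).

Set it up as a linear program. Let x1 = barrels of alkylate, x2 = barrels of raffinate, x3 = barrels of ethanol, x4 = barrels of FCC naphtha, x5 = barrels of MTBE.
min 166.35x1 + 119.77x2 + 149.68x3 + 166.57x4 + 187.34x5 s.t.:
  93.5x1 + 62.4x2 + 117.3x3 + 97.2x4 + 113.4x5 ≥ 238.4   (octane-barrels)
  5.02x1 + 5.1x2 + 3.37x3 + 5.01x4 + 4.29x5 ≥ 9.81   (energy)
  117.6x3 + 111.5x5 ≥ 80.1   (oxygenate mass)
  x1, x2, x3, x4, x5 ≥ 0.
The minimum-cost mix takes nothing from alkylate, FCC naphtha, MTBE — only raffinate, ethanol. Binding constraints: octane-barrels and energy.
Solving gives x2 = 0.89525, x3 = 1.55615.
Objective = 119.77·0.89525 + 149.68·1.55615 = 340.1486.

$340.15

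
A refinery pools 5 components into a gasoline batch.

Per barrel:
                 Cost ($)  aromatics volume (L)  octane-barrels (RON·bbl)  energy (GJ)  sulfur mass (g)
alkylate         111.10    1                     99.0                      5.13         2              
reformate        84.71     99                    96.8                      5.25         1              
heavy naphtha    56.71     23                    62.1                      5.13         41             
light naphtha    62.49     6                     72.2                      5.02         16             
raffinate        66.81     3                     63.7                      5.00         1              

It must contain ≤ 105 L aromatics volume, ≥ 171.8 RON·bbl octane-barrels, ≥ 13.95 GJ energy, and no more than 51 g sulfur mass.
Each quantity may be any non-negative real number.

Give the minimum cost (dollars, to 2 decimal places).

$171.76

Set it up as a linear program. Let x1 = barrels of alkylate, x2 = barrels of reformate, x3 = barrels of heavy naphtha, x4 = barrels of light naphtha, x5 = barrels of raffinate.
Minimize 111.1x1 + 84.71x2 + 56.71x3 + 62.49x4 + 66.81x5 s.t.:
  1x1 + 99x2 + 23x3 + 6x4 + 3x5 ≤ 105   (aromatics volume)
  99x1 + 96.8x2 + 62.1x3 + 72.2x4 + 63.7x5 ≥ 171.8   (octane-barrels)
  5.13x1 + 5.25x2 + 5.13x3 + 5.02x4 + 5x5 ≥ 13.95   (energy)
  2x1 + 1x2 + 41x3 + 16x4 + 1x5 ≤ 51   (sulfur mass)
  x1, x2, x3, x4, x5 ≥ 0.
At the optimum only heavy naphtha, light naphtha are positive (alkylate, reformate, raffinate = 0). The energy and sulfur mass requirements are met with equality.
That vertex is x3 = 0.2652, x4 = 2.508.
Cost = 56.71·0.2652 + 62.49·2.508 = 171.7644.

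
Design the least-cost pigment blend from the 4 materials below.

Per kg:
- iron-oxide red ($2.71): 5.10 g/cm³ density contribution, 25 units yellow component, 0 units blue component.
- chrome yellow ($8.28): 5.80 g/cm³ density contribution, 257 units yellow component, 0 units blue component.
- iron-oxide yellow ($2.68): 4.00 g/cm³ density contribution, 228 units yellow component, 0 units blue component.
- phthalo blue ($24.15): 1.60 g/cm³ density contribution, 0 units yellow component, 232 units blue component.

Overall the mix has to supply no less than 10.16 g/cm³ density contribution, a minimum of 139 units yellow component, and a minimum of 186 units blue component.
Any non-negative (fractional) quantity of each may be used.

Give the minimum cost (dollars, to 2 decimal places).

$24.33

Treat it as an LP. Let x1 = kg of iron-oxide red, x2 = kg of chrome yellow, x3 = kg of iron-oxide yellow, x4 = kg of phthalo blue.
min 2.71x1 + 8.28x2 + 2.68x3 + 24.15x4 with:
  5.1x1 + 5.8x2 + 4x3 + 1.6x4 ≥ 10.16   (density contribution)
  25x1 + 257x2 + 228x3 ≥ 139   (yellow component)
  232x4 ≥ 186   (blue component)
  x1, x2, x3, x4 ≥ 0.
The cheapest feasible vertex uses only iron-oxide red, iron-oxide yellow, phthalo blue; chrome yellow is not used. There the density contribution, yellow component, blue component constraints are tight.
So iron-oxide red = 1.381 kg, iron-oxide yellow = 0.4582 kg, phthalo blue = 0.8017 kg.
Hence cost = 2.71·1.381 + 2.68·0.4582 + 24.15·0.8017 = $24.3315.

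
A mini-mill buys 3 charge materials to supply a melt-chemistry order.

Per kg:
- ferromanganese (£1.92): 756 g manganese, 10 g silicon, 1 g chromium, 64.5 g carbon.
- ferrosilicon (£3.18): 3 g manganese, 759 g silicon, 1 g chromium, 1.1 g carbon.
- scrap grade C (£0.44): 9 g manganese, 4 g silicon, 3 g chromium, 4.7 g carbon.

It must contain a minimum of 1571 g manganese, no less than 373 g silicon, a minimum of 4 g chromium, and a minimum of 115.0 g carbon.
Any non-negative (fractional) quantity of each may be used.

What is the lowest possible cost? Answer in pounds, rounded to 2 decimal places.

Treat it as an LP. Let x1 = kg of ferromanganese, x2 = kg of ferrosilicon, x3 = kg of scrap grade C.
Minimise 1.92x1 + 3.18x2 + 0.44x3 with:
  756x1 + 3x2 + 9x3 ≥ 1571   (manganese)
  10x1 + 759x2 + 4x3 ≥ 373   (silicon)
  1x1 + 1x2 + 3x3 ≥ 4   (chromium)
  64.5x1 + 1.1x2 + 4.7x3 ≥ 115   (carbon)
  x1, x2, x3 ≥ 0.
All 3 inputs are positive at the optimum. The manganese, silicon, chromium requirements are met with equality.
Solving gives x1 = 2.07, x2 = 0.4616, x3 = 0.4893.
Cost = 1.92·2.07 + 3.18·0.4616 + 0.44·0.4893 = 5.6576.

£5.66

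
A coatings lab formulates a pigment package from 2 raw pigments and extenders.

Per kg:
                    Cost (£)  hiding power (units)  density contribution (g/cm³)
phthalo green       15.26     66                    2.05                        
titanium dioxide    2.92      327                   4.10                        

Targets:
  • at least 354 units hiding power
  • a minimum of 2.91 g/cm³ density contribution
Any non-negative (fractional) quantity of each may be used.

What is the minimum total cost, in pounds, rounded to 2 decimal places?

Set it up as a linear program. Let x1 = kg of phthalo green, x2 = kg of titanium dioxide.
Minimize 15.26x1 + 2.92x2 subject to:
  66x1 + 327x2 ≥ 354   (hiding power)
  2.05x1 + 4.1x2 ≥ 2.91   (density contribution)
  x1, x2 ≥ 0.
The optimal basis is {titanium dioxide}; phthalo green drops out. There the hiding power constraint is tight.
So titanium dioxide = 1.083 kg.
Hence cost = 2.92·1.083 = £3.1624.

£3.16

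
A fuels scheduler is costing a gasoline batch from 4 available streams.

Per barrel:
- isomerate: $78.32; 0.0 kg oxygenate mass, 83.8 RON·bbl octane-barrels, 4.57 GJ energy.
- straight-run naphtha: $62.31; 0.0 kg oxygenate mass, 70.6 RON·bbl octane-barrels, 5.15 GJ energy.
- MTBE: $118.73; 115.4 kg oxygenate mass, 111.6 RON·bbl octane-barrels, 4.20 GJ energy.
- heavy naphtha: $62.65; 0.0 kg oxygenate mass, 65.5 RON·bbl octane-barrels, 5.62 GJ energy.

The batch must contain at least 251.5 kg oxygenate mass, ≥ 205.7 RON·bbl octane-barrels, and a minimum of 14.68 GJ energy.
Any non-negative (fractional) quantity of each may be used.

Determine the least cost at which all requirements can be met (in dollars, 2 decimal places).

Let x1 = barrels of isomerate, x2 = barrels of straight-run naphtha, x3 = barrels of MTBE, x4 = barrels of heavy naphtha.
Minimize 78.32x1 + 62.31x2 + 118.73x3 + 62.65x4 subject to:
  115.4x3 ≥ 251.5   (oxygenate mass)
  83.8x1 + 70.6x2 + 111.6x3 + 65.5x4 ≥ 205.7   (octane-barrels)
  4.57x1 + 5.15x2 + 4.2x3 + 5.62x4 ≥ 14.68   (energy)
  x1, x2, x3, x4 ≥ 0.
The cheapest feasible vertex uses only MTBE, heavy naphtha; isomerate, straight-run naphtha are not used. Binding constraints: oxygenate mass and energy.
Optimal quantities: MTBE = 2.1794 barrels, heavy naphtha = 0.98338 barrels.
Cost = 118.73·2.1794 + 62.65·0.98338 = 320.3689.

$320.37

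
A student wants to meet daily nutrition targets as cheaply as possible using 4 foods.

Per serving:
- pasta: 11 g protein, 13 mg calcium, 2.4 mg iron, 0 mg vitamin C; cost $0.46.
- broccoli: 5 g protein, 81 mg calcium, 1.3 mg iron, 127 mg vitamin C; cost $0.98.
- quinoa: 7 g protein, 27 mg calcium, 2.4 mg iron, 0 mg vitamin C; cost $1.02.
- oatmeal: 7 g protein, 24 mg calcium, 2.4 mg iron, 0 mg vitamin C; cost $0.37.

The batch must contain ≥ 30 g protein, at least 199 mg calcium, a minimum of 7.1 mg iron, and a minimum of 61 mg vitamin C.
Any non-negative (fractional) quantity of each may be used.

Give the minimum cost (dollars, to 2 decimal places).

Let x1 = servings of pasta, x2 = servings of broccoli, x3 = servings of quinoa, x4 = servings of oatmeal.
Minimize 0.46x1 + 0.98x2 + 1.02x3 + 0.37x4 subject to:
  11x1 + 5x2 + 7x3 + 7x4 ≥ 30   (protein)
  13x1 + 81x2 + 27x3 + 24x4 ≥ 199   (calcium)
  2.4x1 + 1.3x2 + 2.4x3 + 2.4x4 ≥ 7.1   (iron)
  127x2 ≥ 61   (vitamin C)
  x1, x2, x3, x4 ≥ 0.
The optimal basis is {broccoli, oatmeal}; pasta, quinoa drop out. The protein and calcium requirements are met with equality.
Optimal quantities: broccoli = 1.506 servings, oatmeal = 3.21 servings.
Objective = 0.98·1.506 + 0.37·3.21 = 2.6636.

$2.66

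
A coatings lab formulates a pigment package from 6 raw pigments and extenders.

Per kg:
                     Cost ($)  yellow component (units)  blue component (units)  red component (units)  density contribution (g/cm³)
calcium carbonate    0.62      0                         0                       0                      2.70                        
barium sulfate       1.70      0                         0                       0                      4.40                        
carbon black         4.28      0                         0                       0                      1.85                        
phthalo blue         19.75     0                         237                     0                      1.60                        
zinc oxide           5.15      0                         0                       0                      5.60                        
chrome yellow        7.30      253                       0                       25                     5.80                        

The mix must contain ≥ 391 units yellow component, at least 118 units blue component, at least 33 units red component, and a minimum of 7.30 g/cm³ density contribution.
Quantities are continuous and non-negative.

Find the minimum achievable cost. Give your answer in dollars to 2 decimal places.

$21.12

Treat it as an LP. Let x1 = kg of calcium carbonate, x2 = kg of barium sulfate, x3 = kg of carbon black, x4 = kg of phthalo blue, x5 = kg of zinc oxide, x6 = kg of chrome yellow.
Minimize 0.62x1 + 1.7x2 + 4.28x3 + 19.75x4 + 5.15x5 + 7.3x6 subject to:
  253x6 ≥ 391   (yellow component)
  237x4 ≥ 118   (blue component)
  25x6 ≥ 33   (red component)
  2.7x1 + 4.4x2 + 1.85x3 + 1.6x4 + 5.6x5 + 5.8x6 ≥ 7.3   (density contribution)
  x1, x2, x3, x4, x5, x6 ≥ 0.
The optimal basis is {phthalo blue, chrome yellow}; calcium carbonate, barium sulfate, carbon black, zinc oxide drop out. Binding constraints: yellow component and blue component.
That vertex is x4 = 0.49789, x6 = 1.5455.
Hence cost = 19.75·0.49789 + 7.3·1.5455 = $21.1155.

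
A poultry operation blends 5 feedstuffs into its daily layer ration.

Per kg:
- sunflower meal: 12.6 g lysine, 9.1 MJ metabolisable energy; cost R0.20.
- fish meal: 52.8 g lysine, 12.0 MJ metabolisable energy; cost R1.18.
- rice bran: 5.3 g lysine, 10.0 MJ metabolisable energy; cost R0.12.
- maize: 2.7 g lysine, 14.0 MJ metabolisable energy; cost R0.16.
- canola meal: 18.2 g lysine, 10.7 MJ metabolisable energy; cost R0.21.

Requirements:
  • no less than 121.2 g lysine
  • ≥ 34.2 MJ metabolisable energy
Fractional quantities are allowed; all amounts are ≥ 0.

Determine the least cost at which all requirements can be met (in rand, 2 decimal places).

Set it up as a linear program. Let x1 = kg of sunflower meal, x2 = kg of fish meal, x3 = kg of rice bran, x4 = kg of maize, x5 = kg of canola meal.
min 0.2x1 + 1.18x2 + 0.12x3 + 0.16x4 + 0.21x5 subject to:
  12.6x1 + 52.8x2 + 5.3x3 + 2.7x4 + 18.2x5 ≥ 121.2   (lysine)
  9.1x1 + 12x2 + 10x3 + 14x4 + 10.7x5 ≥ 34.2   (metabolisable energy)
  x1, x2, x3, x4, x5 ≥ 0.
The cheapest feasible vertex uses only canola meal; sunflower meal, fish meal, rice bran, maize are not used. The lysine requirement is met with equality.
Solving gives x5 = 6.659.
Cost = 0.21·6.659 = 1.3984.

R1.40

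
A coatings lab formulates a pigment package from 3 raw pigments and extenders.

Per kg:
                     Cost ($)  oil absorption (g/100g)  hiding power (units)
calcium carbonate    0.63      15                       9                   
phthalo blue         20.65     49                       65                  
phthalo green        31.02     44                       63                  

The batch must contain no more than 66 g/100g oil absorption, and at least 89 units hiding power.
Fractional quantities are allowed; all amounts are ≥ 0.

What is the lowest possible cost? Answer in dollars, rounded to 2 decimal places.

$31.72

Set it up as a linear program. Let x1 = kg of calcium carbonate, x2 = kg of phthalo blue, x3 = kg of phthalo green.
min 0.63x1 + 20.65x2 + 31.02x3 s.t.:
  15x1 + 49x2 + 44x3 ≤ 66   (oil absorption)
  9x1 + 65x2 + 63x3 ≥ 89   (hiding power)
  x1, x2, x3 ≥ 0.
At the optimum only phthalo blue, phthalo green are positive (calcium carbonate = 0). There the oil absorption and hiding power constraints are tight.
Optimal quantities: phthalo blue = 1.066 kg, phthalo green = 0.3128 kg.
Objective = 20.65·1.066 + 31.02·0.3128 = 31.7160.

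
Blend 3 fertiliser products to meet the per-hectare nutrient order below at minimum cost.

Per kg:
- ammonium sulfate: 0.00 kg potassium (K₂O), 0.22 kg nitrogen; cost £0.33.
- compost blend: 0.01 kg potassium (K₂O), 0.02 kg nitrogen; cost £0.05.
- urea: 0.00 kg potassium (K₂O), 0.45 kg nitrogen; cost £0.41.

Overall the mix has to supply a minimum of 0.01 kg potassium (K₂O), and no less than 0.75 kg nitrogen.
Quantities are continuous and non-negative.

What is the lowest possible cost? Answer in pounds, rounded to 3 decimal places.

Let x1 = kg of ammonium sulfate, x2 = kg of compost blend, x3 = kg of urea.
Minimise 0.33x1 + 0.05x2 + 0.41x3 with:
  0.01x2 ≥ 0.01   (potassium (K₂O))
  0.22x1 + 0.02x2 + 0.45x3 ≥ 0.75   (nitrogen)
  x1, x2, x3 ≥ 0.
The cheapest feasible vertex uses only compost blend, urea; ammonium sulfate is not used. The potassium (K₂O) and nitrogen requirements are met with equality.
Optimal quantities: compost blend = 1 kg, urea = 1.622 kg.
Total cost: 0.05·1 + 0.41·1.622 = 0.71502.

£0.715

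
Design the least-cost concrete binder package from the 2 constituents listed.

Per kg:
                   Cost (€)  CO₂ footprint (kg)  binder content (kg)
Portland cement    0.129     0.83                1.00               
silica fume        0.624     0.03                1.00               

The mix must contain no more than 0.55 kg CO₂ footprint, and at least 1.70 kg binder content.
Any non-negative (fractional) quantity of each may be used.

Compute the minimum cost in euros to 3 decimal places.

Treat it as an LP. Let x1 = kg of Portland cement, x2 = kg of silica fume.
Minimise 0.129x1 + 0.624x2 s.t.:
  0.83x1 + 0.03x2 ≤ 0.55   (CO₂ footprint)
  1x1 + 1x2 ≥ 1.7   (binder content)
  x1, x2 ≥ 0.
Both inputs are positive at the optimum. Binding constraints: CO₂ footprint and binder content.
So Portland cement = 0.6238 kg, silica fume = 1.076 kg.
Hence cost = 0.129·0.6238 + 0.624·1.076 = €0.75189.

€0.752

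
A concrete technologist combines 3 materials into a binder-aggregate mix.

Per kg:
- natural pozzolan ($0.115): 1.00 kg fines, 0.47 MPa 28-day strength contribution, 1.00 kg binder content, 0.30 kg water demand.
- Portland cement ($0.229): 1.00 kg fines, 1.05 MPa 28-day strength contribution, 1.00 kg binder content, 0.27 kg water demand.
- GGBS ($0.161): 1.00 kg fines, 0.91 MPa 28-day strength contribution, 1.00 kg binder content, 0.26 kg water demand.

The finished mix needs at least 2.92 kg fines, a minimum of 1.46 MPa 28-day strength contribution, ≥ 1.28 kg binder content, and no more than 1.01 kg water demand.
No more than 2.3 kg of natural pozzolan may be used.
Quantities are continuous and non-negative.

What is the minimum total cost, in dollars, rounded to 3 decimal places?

$0.364

Let x1 = kg of natural pozzolan, x2 = kg of Portland cement, x3 = kg of GGBS.
Minimize 0.115x1 + 0.229x2 + 0.161x3 subject to:
  1x1 + 1x2 + 1x3 ≥ 2.92   (fines)
  0.47x1 + 1.05x2 + 0.91x3 ≥ 1.46   (28-day strength contribution)
  1x1 + 1x2 + 1x3 ≥ 1.28   (binder content)
  0.3x1 + 0.27x2 + 0.26x3 ≤ 1.01   (water demand)
  x1 ≤ 2.3
  x1, x2, x3 ≥ 0.
The cheapest feasible vertex uses only natural pozzolan, GGBS; Portland cement is not used. Binding constraints: fines and the natural pozzolan cap.
Solving gives x1 = 2.3, x3 = 0.62.
Hence cost = 0.115·2.3 + 0.161·0.62 = $0.36432.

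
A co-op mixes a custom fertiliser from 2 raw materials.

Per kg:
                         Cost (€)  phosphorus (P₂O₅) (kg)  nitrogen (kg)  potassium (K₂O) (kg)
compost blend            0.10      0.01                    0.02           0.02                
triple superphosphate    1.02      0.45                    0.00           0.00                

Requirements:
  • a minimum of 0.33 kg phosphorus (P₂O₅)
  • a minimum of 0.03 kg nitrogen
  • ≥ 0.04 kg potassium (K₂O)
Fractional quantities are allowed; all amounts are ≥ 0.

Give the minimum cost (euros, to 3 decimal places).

This is a linear program. Let x1 = kg of compost blend, x2 = kg of triple superphosphate.
Minimize 0.1x1 + 1.02x2 subject to:
  0.01x1 + 0.45x2 ≥ 0.33   (phosphorus (P₂O₅))
  0.02x1 ≥ 0.03   (nitrogen)
  0.02x1 ≥ 0.04   (potassium (K₂O))
  x1, x2 ≥ 0.
Both inputs are positive at the optimum. There the phosphorus (P₂O₅) and potassium (K₂O) constraints are tight.
Optimal quantities: compost blend = 2 kg, triple superphosphate = 0.6889 kg.
Total cost: 0.1·2 + 1.02·0.6889 = 0.90268.

€0.903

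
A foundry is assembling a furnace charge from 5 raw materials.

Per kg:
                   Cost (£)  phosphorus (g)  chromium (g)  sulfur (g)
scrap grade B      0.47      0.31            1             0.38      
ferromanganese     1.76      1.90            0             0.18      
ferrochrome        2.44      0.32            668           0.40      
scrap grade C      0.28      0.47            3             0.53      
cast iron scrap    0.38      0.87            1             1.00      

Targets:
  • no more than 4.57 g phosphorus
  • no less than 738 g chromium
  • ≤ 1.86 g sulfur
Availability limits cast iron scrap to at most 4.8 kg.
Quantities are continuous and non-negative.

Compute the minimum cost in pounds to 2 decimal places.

Treat it as an LP. Let x1 = kg of scrap grade B, x2 = kg of ferromanganese, x3 = kg of ferrochrome, x4 = kg of scrap grade C, x5 = kg of cast iron scrap.
min 0.47x1 + 1.76x2 + 2.44x3 + 0.28x4 + 0.38x5 with:
  0.31x1 + 1.9x2 + 0.32x3 + 0.47x4 + 0.87x5 ≤ 4.57   (phosphorus)
  1x1 + 668x3 + 3x4 + 1x5 ≥ 738   (chromium)
  0.38x1 + 0.18x2 + 0.4x3 + 0.53x4 + 1x5 ≤ 1.86   (sulfur)
  x5 ≤ 4.8
  x1, x2, x3, x4, x5 ≥ 0.
The optimal basis is {ferrochrome}; scrap grade B, ferromanganese, scrap grade C, cast iron scrap drop out. There the chromium constraint is tight.
Optimal quantities: ferrochrome = 1.105 kg.
Total cost: 2.44·1.105 = 2.6962.

£2.70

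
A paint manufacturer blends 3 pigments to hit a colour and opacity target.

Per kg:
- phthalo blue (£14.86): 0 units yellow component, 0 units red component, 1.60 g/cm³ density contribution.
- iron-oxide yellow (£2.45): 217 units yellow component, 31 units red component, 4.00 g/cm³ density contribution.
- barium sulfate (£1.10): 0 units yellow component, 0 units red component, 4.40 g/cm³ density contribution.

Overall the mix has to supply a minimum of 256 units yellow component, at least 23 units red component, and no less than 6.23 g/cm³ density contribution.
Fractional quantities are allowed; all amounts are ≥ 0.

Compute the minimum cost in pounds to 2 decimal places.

Treat it as an LP. Let x1 = kg of phthalo blue, x2 = kg of iron-oxide yellow, x3 = kg of barium sulfate.
Minimise 14.86x1 + 2.45x2 + 1.1x3 with:
  217x2 ≥ 256   (yellow component)
  31x2 ≥ 23   (red component)
  1.6x1 + 4x2 + 4.4x3 ≥ 6.23   (density contribution)
  x1, x2, x3 ≥ 0.
The optimal basis is {iron-oxide yellow, barium sulfate}; phthalo blue drops out. Binding constraints: yellow component and density contribution.
That vertex is x2 = 1.18, x3 = 0.3434.
Cost = 2.45·1.18 + 1.1·0.3434 = 3.2687.

£3.27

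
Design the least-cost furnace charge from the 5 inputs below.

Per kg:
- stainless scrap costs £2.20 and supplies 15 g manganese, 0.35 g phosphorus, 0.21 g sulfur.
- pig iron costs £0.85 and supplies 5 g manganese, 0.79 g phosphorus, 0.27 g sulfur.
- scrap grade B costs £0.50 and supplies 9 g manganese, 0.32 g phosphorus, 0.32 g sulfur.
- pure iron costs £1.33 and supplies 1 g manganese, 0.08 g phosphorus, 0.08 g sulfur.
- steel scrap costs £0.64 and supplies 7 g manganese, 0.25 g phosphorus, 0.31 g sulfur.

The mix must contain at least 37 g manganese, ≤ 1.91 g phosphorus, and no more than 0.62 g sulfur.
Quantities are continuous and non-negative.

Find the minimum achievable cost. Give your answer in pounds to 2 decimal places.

£5.00

Let x1 = kg of stainless scrap, x2 = kg of pig iron, x3 = kg of scrap grade B, x4 = kg of pure iron, x5 = kg of steel scrap.
Minimise 2.2x1 + 0.85x2 + 0.5x3 + 1.33x4 + 0.64x5 subject to:
  15x1 + 5x2 + 9x3 + 1x4 + 7x5 ≥ 37   (manganese)
  0.35x1 + 0.79x2 + 0.32x3 + 0.08x4 + 0.25x5 ≤ 1.91   (phosphorus)
  0.21x1 + 0.27x2 + 0.32x3 + 0.08x4 + 0.31x5 ≤ 0.62   (sulfur)
  x1, x2, x3, x4, x5 ≥ 0.
At the optimum only stainless scrap, scrap grade B are positive (pig iron, pure iron, steel scrap = 0). Binding constraints: manganese and sulfur.
That vertex is x1 = 2.151, x3 = 0.5258.
Cost = 2.2·2.151 + 0.5·0.5258 = 4.9951.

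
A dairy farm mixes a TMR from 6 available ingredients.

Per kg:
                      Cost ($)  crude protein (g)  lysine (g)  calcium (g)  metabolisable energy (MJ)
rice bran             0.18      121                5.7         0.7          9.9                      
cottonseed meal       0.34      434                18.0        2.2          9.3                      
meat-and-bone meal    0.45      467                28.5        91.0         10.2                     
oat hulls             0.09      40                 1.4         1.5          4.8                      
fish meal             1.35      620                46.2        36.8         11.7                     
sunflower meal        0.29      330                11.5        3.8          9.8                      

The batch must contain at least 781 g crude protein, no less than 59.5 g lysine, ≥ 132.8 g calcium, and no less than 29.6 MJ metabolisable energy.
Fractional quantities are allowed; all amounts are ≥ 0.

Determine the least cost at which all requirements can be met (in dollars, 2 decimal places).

$1.03

Treat it as an LP. Let x1 = kg of rice bran, x2 = kg of cottonseed meal, x3 = kg of meat-and-bone meal, x4 = kg of oat hulls, x5 = kg of fish meal, x6 = kg of sunflower meal.
Minimize 0.18x1 + 0.34x2 + 0.45x3 + 0.09x4 + 1.35x5 + 0.29x6 s.t.:
  121x1 + 434x2 + 467x3 + 40x4 + 620x5 + 330x6 ≥ 781   (crude protein)
  5.7x1 + 18x2 + 28.5x3 + 1.4x4 + 46.2x5 + 11.5x6 ≥ 59.5   (lysine)
  0.7x1 + 2.2x2 + 91x3 + 1.5x4 + 36.8x5 + 3.8x6 ≥ 132.8   (calcium)
  9.9x1 + 9.3x2 + 10.2x3 + 4.8x4 + 11.7x5 + 9.8x6 ≥ 29.6   (metabolisable energy)
  x1, x2, x3, x4, x5, x6 ≥ 0.
The minimum-cost mix takes nothing from cottonseed meal, oat hulls, fish meal, sunflower meal — only rice bran, meat-and-bone meal. There the lysine and metabolisable energy constraints are tight.
So rice bran = 1.057 kg, meat-and-bone meal = 1.876 kg.
Total cost: 0.18·1.057 + 0.45·1.876 = 1.0345.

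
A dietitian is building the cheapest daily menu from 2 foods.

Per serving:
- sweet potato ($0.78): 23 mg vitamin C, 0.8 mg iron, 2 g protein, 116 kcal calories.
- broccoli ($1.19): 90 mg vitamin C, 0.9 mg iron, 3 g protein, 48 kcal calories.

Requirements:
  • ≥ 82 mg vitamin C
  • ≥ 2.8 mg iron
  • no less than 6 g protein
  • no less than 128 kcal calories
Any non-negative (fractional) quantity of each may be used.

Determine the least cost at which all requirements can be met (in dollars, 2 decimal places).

Treat it as an LP. Let x1 = servings of sweet potato, x2 = servings of broccoli.
Minimise 0.78x1 + 1.19x2 with:
  23x1 + 90x2 ≥ 82   (vitamin C)
  0.8x1 + 0.9x2 ≥ 2.8   (iron)
  2x1 + 3x2 ≥ 6   (protein)
  116x1 + 48x2 ≥ 128   (calories)
  x1, x2 ≥ 0.
Both inputs are positive at the optimum. Binding constraints: vitamin C and iron.
So sweet potato = 3.474 servings, broccoli = 0.02339 servings.
Total cost: 0.78·3.474 + 1.19·0.02339 = 2.7376.

$2.74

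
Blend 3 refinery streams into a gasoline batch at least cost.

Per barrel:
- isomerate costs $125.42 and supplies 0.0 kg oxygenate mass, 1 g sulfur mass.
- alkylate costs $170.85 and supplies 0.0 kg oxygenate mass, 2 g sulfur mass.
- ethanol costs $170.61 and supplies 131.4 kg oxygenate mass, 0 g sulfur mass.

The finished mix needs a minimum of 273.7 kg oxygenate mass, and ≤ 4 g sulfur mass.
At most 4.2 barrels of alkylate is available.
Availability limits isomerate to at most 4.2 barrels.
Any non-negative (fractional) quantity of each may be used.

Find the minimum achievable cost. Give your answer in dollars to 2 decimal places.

Let x1 = barrels of isomerate, x2 = barrels of alkylate, x3 = barrels of ethanol.
Minimize 125.42x1 + 170.85x2 + 170.61x3 subject to:
  131.4x3 ≥ 273.7   (oxygenate mass)
  1x1 + 2x2 ≤ 4   (sulfur mass)
  x2 ≤ 4.2
  x1 ≤ 4.2
  x1, x2, x3 ≥ 0.
The optimal basis is {ethanol}; isomerate, alkylate drop out. There the oxygenate mass constraint is tight.
Optimal quantities: ethanol = 2.08295 barrels.
Total cost: 170.61·2.08295 = 355.3721.

$355.37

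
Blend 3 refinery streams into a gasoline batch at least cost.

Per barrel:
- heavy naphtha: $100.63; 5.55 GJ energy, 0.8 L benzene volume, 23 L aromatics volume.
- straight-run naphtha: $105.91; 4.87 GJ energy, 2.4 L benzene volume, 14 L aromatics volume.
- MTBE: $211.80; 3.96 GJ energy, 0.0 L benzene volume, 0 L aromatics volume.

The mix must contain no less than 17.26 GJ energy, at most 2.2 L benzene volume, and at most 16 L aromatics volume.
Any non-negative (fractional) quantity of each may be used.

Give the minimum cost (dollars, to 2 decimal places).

$756.48

Set it up as a linear program. Let x1 = barrels of heavy naphtha, x2 = barrels of straight-run naphtha, x3 = barrels of MTBE.
Minimise 100.63x1 + 105.91x2 + 211.8x3 s.t.:
  5.55x1 + 4.87x2 + 3.96x3 ≥ 17.26   (energy)
  0.8x1 + 2.4x2 ≤ 2.2   (benzene volume)
  23x1 + 14x2 ≤ 16   (aromatics volume)
  x1, x2, x3 ≥ 0.
All 3 inputs are positive at the optimum. The energy, benzene volume, aromatics volume requirements are met with equality.
Optimal quantities: heavy naphtha = 0.17273 barrels, straight-run naphtha = 0.85909 barrels, MTBE = 3.06 barrels.
Total cost: 100.63·0.17273 + 105.91·0.85909 + 211.8·3.06 = 756.4760.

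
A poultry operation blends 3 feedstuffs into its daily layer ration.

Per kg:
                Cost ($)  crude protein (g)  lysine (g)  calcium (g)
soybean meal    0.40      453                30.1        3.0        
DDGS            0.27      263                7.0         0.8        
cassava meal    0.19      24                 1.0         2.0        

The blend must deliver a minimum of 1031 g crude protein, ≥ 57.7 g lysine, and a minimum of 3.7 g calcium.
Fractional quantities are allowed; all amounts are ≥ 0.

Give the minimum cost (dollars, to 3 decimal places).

$0.910

Treat it as an LP. Let x1 = kg of soybean meal, x2 = kg of DDGS, x3 = kg of cassava meal.
Minimize 0.4x1 + 0.27x2 + 0.19x3 subject to:
  453x1 + 263x2 + 24x3 ≥ 1031   (crude protein)
  30.1x1 + 7x2 + 1x3 ≥ 57.7   (lysine)
  3x1 + 0.8x2 + 2x3 ≥ 3.7   (calcium)
  x1, x2, x3 ≥ 0.
At the optimum only soybean meal is positive (DDGS, cassava meal = 0). There the crude protein constraint is tight.
Optimal quantities: soybean meal = 2.276 kg.
Total cost: 0.4·2.276 = 0.91040.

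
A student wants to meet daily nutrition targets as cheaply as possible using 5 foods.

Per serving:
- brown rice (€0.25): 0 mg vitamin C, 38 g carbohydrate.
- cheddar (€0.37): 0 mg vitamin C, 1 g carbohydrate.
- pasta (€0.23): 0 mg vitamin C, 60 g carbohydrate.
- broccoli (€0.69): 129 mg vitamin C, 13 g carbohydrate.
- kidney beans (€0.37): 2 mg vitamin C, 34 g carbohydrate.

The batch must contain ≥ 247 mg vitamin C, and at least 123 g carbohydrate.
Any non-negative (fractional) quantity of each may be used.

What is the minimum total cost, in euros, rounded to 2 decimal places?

€1.70

Set it up as a linear program. Let x1 = servings of brown rice, x2 = servings of cheddar, x3 = servings of pasta, x4 = servings of broccoli, x5 = servings of kidney beans.
Minimise 0.25x1 + 0.37x2 + 0.23x3 + 0.69x4 + 0.37x5 with:
  129x4 + 2x5 ≥ 247   (vitamin C)
  38x1 + 1x2 + 60x3 + 13x4 + 34x5 ≥ 123   (carbohydrate)
  x1, x2, x3, x4, x5 ≥ 0.
The optimal basis is {pasta, broccoli}; brown rice, cheddar, kidney beans drop out. There the vitamin C and carbohydrate constraints are tight.
That vertex is x3 = 1.635, x4 = 1.915.
Total cost: 0.23·1.635 + 0.69·1.915 = 1.6974.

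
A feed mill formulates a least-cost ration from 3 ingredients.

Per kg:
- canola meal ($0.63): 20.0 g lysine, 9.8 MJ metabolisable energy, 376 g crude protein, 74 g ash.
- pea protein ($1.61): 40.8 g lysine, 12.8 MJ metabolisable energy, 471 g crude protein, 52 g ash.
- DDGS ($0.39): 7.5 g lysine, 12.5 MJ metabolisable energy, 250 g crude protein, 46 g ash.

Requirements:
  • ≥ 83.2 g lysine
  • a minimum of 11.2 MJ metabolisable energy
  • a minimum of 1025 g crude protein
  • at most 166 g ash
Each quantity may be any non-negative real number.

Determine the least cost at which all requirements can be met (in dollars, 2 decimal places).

$3.09

Let x1 = kg of canola meal, x2 = kg of pea protein, x3 = kg of DDGS.
Minimize 0.63x1 + 1.61x2 + 0.39x3 s.t.:
  20x1 + 40.8x2 + 7.5x3 ≥ 83.2   (lysine)
  9.8x1 + 12.8x2 + 12.5x3 ≥ 11.2   (metabolisable energy)
  376x1 + 471x2 + 250x3 ≥ 1025   (crude protein)
  74x1 + 52x2 + 46x3 ≤ 166   (ash)
  x1, x2, x3 ≥ 0.
The cheapest feasible vertex uses only canola meal, pea protein; DDGS is not used. There the lysine and ash constraints are tight.
Solving gives x1 = 1.236, x2 = 1.433.
Cost = 0.63·1.236 + 1.61·1.433 = 3.0858.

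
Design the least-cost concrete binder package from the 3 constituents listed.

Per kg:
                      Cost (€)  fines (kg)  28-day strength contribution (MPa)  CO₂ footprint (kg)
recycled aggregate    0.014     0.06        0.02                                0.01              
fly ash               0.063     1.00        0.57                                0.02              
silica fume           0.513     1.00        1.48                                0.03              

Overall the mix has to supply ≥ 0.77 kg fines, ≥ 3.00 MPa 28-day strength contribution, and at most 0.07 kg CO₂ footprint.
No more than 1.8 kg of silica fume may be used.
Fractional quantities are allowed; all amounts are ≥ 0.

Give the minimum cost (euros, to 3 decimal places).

Let x1 = kg of recycled aggregate, x2 = kg of fly ash, x3 = kg of silica fume.
min 0.014x1 + 0.063x2 + 0.513x3 s.t.:
  0.06x1 + 1x2 + 1x3 ≥ 0.77   (fines)
  0.02x1 + 0.57x2 + 1.48x3 ≥ 3   (28-day strength contribution)
  0.01x1 + 0.02x2 + 0.03x3 ≤ 0.07   (CO₂ footprint)
  x3 ≤ 1.8
  x1, x2, x3 ≥ 0.
The cheapest feasible vertex uses only fly ash, silica fume; recycled aggregate is not used. There the 28-day strength contribution and CO₂ footprint constraints are tight.
Optimal quantities: fly ash = 1.088 kg, silica fume = 1.608 kg.
Hence cost = 0.063·1.088 + 0.513·1.608 = €0.89345.

€0.893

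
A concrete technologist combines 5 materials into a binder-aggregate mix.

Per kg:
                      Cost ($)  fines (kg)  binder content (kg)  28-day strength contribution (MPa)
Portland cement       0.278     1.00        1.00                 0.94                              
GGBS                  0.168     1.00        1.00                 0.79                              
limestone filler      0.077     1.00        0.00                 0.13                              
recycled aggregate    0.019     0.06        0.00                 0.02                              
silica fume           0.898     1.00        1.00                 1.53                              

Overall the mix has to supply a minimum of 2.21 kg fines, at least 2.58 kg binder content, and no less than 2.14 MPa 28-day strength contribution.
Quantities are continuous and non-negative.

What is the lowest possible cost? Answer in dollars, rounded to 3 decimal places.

$0.455

Let x1 = kg of Portland cement, x2 = kg of GGBS, x3 = kg of limestone filler, x4 = kg of recycled aggregate, x5 = kg of silica fume.
min 0.278x1 + 0.168x2 + 0.077x3 + 0.019x4 + 0.898x5 s.t.:
  1x1 + 1x2 + 1x3 + 0.06x4 + 1x5 ≥ 2.21   (fines)
  1x1 + 1x2 + 1x5 ≥ 2.58   (binder content)
  0.94x1 + 0.79x2 + 0.13x3 + 0.02x4 + 1.53x5 ≥ 2.14   (28-day strength contribution)
  x1, x2, x3, x4, x5 ≥ 0.
The minimum-cost mix takes nothing from Portland cement, limestone filler, recycled aggregate, silica fume — only GGBS. The 28-day strength contribution requirement is met with equality.
Optimal quantities: GGBS = 2.709 kg.
Cost = 0.168·2.709 = 0.45511.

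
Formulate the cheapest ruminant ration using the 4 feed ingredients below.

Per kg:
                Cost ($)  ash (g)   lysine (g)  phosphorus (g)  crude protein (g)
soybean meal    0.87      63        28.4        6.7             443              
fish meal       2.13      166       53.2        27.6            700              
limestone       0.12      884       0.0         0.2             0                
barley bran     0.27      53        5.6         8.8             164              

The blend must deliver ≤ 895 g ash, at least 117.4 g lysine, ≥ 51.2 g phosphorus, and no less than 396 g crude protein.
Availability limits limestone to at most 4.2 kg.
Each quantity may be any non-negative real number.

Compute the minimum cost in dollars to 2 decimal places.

$3.91

Let x1 = kg of soybean meal, x2 = kg of fish meal, x3 = kg of limestone, x4 = kg of barley bran.
min 0.87x1 + 2.13x2 + 0.12x3 + 0.27x4 with:
  63x1 + 166x2 + 884x3 + 53x4 ≤ 895   (ash)
  28.4x1 + 53.2x2 + 5.6x4 ≥ 117.4   (lysine)
  6.7x1 + 27.6x2 + 0.2x3 + 8.8x4 ≥ 51.2   (phosphorus)
  443x1 + 700x2 + 164x4 ≥ 396   (crude protein)
  x3 ≤ 4.2
  x1, x2, x3, x4 ≥ 0.
The minimum-cost mix takes nothing from fish meal, limestone — only soybean meal, barley bran. Binding constraints: lysine and phosphorus.
Optimal quantities: soybean meal = 3.514 kg, barley bran = 3.143 kg.
Hence cost = 0.87·3.514 + 0.27·3.143 = $3.9058.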